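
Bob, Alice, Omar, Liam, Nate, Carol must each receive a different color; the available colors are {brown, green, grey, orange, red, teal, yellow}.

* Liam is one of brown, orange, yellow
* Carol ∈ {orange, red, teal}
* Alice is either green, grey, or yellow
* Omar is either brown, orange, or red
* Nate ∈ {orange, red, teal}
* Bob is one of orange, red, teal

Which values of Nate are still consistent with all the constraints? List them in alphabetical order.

orange, red, teal

Bob, Nate, Carol between them cover only {orange, red, teal} — a naked triple. Remove those values from Omar, Liam.
Omar's domain is down to {brown}, so Omar = brown. Eliminate brown elsewhere: Liam.
That leaves Liam = yellow. Eliminate yellow elsewhere: Alice.
No further eliminations apply; Nate can still be any of orange, red, teal.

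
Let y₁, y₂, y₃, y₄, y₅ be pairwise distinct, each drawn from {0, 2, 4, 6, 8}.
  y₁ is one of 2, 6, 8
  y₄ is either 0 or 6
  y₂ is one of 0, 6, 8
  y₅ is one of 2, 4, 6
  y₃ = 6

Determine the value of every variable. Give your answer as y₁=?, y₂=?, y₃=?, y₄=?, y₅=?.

y₃ has just one choice, so y₃ = 6. Eliminate 6 elsewhere: y₁, y₂, y₄, y₅.
y₄ has just one choice, so y₄ = 0. Strike 0 from y₂.
y₂ must be 8 (only option left). So y₁ can't be 8.
y₁ has just one choice, so y₁ = 2. So y₅ can't be 2.
y₅ has just one choice, so y₅ = 4.

y₁=2, y₂=8, y₃=6, y₄=0, y₅=4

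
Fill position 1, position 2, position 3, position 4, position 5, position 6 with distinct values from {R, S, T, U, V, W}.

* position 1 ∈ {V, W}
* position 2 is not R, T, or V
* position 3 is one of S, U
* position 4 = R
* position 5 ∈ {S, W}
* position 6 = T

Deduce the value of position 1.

V

position 4 has just one choice, so position 4 = R.
position 6's domain is down to {T}, so position 6 = T.
Among the 4 still-open variables, V fits only position 1 (and all 4 values in {S, U, V, W} must be used), so position 1 = V.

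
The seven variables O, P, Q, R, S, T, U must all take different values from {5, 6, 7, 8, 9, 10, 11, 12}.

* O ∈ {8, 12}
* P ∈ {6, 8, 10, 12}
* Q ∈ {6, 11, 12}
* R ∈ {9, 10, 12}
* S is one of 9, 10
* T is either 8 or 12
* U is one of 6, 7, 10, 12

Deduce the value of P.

6

Among the 7 variables, 7 fits only U (and all 7 values in {6, 7, 8, 9, 10, 11, 12} must be used), so U = 7.
Among the 6 still-open variables, 11 fits only Q (and all 6 values in {6, 8, 9, 10, 11, 12} must be used), so Q = 11.
The 5 still-open variables together cover exactly {6, 8, 9, 10, 12} — 5 values for 5 variables — and 6 appears only in P's list, so P = 6.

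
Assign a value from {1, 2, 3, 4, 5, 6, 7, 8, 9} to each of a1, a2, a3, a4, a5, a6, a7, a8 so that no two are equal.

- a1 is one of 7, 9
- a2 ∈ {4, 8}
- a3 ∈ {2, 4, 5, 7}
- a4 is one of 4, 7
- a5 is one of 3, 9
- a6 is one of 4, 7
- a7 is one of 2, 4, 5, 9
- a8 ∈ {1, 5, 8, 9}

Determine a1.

The 8 variables draw from only 8 values {1, 2, 3, 4, 5, 7, 8, 9}, so each is used; only a8 can be 1, hence a8 = 1.
The 7 still-open variables together cover exactly {2, 3, 4, 5, 7, 8, 9} — 7 values for 7 variables — and 3 appears only in a5's list, so a5 = 3.
The 6 still-open variables together cover exactly {2, 4, 5, 7, 8, 9} — 6 values for 6 variables — and 8 appears only in a2's list, so a2 = 8.
a4 and a6 share exactly the 2 values {4, 7}; by pigeonhole those values go to them, so strike 4, 7 from a1, a3, a7.
So a1 = 9.

9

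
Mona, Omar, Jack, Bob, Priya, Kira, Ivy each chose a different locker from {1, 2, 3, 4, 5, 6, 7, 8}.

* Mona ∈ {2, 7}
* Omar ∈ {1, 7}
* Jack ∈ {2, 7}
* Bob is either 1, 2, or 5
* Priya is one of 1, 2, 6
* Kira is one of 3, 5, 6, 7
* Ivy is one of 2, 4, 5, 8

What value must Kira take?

Mona and Jack share exactly the 2 values {2, 7}; by pigeonhole those values go to them, so strike 2, 7 from Omar, Bob, Priya, Kira, Ivy.
That leaves Omar = 1. Remove 1 from Bob, Priya.
Bob must be 5 (only option left). Eliminate 5 elsewhere: Kira, Ivy.
Priya must be 6 (only option left). Strike 6 from Kira.
So Kira = 3.

3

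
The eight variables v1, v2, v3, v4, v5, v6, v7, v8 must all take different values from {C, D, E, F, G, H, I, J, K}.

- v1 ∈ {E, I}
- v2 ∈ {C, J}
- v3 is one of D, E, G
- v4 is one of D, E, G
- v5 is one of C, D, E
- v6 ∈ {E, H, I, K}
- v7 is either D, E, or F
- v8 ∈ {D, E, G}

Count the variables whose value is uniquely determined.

4

The 3 variables v3, v4, v8 are confined to {D, E, G}, which locks those values in; drop them from v1, v5, v6, v7.
v1 has just one choice, so v1 = I. Strike I from v6.
That leaves v5 = C. Strike C from v2.
v7's domain is down to {F}, so v7 = F.
That leaves v2 = J.
Determined: v1=I, v2=J, v5=C, v7=F. The other variables each still have more than one consistent value. That makes 4.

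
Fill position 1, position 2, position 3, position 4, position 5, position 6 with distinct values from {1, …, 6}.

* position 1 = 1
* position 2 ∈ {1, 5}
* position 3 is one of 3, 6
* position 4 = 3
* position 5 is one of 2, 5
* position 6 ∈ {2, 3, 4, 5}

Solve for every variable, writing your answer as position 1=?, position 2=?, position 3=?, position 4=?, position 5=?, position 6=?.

position 1 must be 1 (only option left). Strike 1 from position 2.
position 2's domain is down to {5}, so position 2 = 5. Strike 5 from position 5, position 6.
position 4's domain is down to {3}, so position 4 = 3. Eliminate 3 elsewhere: position 3, position 6.
That leaves position 5 = 2. So position 6 can't be 2.
position 6's domain is down to {4}, so position 6 = 4.
position 3's domain is down to {6}, so position 3 = 6.

position 1=1, position 2=5, position 3=6, position 4=3, position 5=2, position 6=4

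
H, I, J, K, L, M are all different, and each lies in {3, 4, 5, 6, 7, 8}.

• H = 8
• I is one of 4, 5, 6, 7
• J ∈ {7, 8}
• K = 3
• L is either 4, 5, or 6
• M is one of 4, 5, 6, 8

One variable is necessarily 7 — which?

J

H must be 8 (only option left). Remove 8 from J, M.
So 7 goes to J.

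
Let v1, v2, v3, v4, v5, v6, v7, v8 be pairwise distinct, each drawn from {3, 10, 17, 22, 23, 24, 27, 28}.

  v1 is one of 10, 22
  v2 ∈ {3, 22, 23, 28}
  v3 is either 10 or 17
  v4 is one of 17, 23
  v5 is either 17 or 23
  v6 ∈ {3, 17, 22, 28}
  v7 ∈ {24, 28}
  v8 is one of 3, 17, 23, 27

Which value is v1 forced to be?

The 8 variables draw from only 8 values {3, 10, 17, 22, 23, 24, 27, 28}, so each is used; only v7 can be 24, hence v7 = 24.
The 7 still-open variables together cover exactly {3, 10, 17, 22, 23, 27, 28} — 7 values for 7 variables — and 27 appears only in v8's list, so v8 = 27.
v4 and v5 share exactly the 2 values {17, 23}; by pigeonhole those values go to them, so strike 17, 23 from v2, v3, v6.
v3 has just one choice, so v3 = 10. So v1 can't be 10.
So v1 = 22.

22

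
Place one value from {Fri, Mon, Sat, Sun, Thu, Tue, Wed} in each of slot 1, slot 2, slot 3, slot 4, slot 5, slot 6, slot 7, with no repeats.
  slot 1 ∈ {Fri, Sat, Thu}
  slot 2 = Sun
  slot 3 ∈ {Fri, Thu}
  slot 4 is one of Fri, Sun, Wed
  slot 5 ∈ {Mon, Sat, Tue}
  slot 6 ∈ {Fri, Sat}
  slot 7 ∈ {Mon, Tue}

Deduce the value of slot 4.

slot 2 must be Sun (only option left). So slot 4 can't be Sun.
Among the 6 still-open variables, Wed fits only slot 4 (and all 6 values in {Fri, Mon, Sat, Thu, Tue, Wed} must be used), so slot 4 = Wed.

Wed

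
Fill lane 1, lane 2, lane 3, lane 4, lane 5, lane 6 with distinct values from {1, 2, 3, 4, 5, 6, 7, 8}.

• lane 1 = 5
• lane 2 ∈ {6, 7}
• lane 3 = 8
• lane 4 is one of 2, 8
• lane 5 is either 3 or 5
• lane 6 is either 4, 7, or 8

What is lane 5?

3

lane 1's domain is down to {5}, so lane 1 = 5. So lane 5 can't be 5.
So lane 5 = 3.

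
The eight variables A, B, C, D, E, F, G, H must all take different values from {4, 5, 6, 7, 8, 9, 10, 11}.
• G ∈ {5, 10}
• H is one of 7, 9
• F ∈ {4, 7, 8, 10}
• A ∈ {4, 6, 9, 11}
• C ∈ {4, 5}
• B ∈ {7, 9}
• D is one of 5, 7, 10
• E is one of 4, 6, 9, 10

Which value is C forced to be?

4

Among the 8 variables, 8 fits only F (and all 8 values in {4, 5, 6, 7, 8, 9, 10, 11} must be used), so F = 8.
The 7 still-open variables draw from only 7 values {4, 5, 6, 7, 9, 10, 11}, so each is used; only A can be 11, hence A = 11.
Among the 6 still-open variables, 6 fits only E (and all 6 values in {4, 5, 6, 7, 9, 10} must be used), so E = 6.
The 5 still-open variables together cover exactly {4, 5, 7, 9, 10} — 5 values for 5 variables — and 4 appears only in C's list, so C = 4.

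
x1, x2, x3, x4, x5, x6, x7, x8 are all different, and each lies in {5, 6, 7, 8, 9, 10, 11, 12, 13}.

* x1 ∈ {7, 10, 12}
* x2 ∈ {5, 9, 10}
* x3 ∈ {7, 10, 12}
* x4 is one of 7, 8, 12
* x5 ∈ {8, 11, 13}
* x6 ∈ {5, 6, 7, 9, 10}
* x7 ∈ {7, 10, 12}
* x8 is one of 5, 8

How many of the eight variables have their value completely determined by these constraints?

4

x1, x3, x7 between them cover only {7, 10, 12} — a naked triple. Remove those values from x2, x4, x6.
x4 must be 8 (only option left). Remove 8 from x5, x8.
x8 must be 5 (only option left). Strike 5 from x2, x6.
x2 has just one choice, so x2 = 9. So x6 can't be 9.
That leaves x6 = 6.
Determined: x2=9, x4=8, x6=6, x8=5. The other variables each still have more than one consistent value. That makes 4.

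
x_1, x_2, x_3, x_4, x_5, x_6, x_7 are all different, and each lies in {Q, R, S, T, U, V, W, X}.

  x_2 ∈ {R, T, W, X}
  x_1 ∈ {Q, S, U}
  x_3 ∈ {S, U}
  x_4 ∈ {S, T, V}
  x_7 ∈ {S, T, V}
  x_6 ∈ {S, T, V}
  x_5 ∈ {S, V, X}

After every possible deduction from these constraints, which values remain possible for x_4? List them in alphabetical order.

The 3 variables x_4, x_6, x_7 are confined to {S, T, V}, which locks those values in; drop them from x_1, x_2, x_3, x_5.
x_3's domain is down to {U}, so x_3 = U. Strike U from x_1.
x_5 has just one choice, so x_5 = X. Strike X from x_2.
x_1 must be Q (only option left).
No further eliminations apply; x_4 can still be any of S, T, V.

S, T, V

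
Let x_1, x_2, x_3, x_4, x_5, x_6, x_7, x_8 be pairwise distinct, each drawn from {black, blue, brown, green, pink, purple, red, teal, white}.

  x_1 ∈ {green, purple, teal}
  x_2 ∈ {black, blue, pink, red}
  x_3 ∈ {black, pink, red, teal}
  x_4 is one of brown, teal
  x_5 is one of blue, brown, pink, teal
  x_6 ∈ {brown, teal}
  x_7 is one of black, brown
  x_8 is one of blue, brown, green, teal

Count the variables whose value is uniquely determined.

The 8 variables draw from only 8 values {black, blue, brown, green, pink, purple, red, teal}, so each is used; only x_1 can be purple, hence x_1 = purple.
Among the 7 still-open variables, green fits only x_8 (and all 7 values in {black, blue, brown, green, pink, red, teal} must be used), so x_8 = green.
x_4 and x_6 share exactly the 2 values {brown, teal}; by pigeonhole those values go to them, so strike brown, teal from x_3, x_5, x_7.
x_7 must be black (only option left). Strike black from x_2, x_3.
Determined: x_1=purple, x_7=black, x_8=green. The other variables each still have more than one consistent value. That makes 3.

3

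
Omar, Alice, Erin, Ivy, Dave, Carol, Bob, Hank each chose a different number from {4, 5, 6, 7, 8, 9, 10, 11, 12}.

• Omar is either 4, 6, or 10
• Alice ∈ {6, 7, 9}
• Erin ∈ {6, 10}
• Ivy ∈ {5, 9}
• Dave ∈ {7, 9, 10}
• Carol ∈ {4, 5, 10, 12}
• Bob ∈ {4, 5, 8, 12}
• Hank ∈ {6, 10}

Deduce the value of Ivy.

5

The 8 variables together cover exactly {4, 5, 6, 7, 8, 9, 10, 12} — 8 values for 8 variables — and 8 appears only in Bob's list, so Bob = 8.
The 7 still-open variables draw from only 7 values {4, 5, 6, 7, 9, 10, 12}, so each is used; only Carol can be 12, hence Carol = 12.
The 6 still-open variables draw from only 6 values {4, 5, 6, 7, 9, 10}, so each is used; only Omar can be 4, hence Omar = 4.
The 5 still-open variables together cover exactly {5, 6, 7, 9, 10} — 5 values for 5 variables — and 5 appears only in Ivy's list, so Ivy = 5.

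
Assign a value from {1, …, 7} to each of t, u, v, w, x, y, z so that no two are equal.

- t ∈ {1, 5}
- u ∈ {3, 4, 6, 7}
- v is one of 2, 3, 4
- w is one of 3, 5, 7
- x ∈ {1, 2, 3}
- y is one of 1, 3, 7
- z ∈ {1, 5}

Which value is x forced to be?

2

Among the 7 variables, 6 fits only u (and all 7 values in {1, 2, 3, 4, 5, 6, 7} must be used), so u = 6.
Among the 6 still-open variables, 4 fits only v (and all 6 values in {1, 2, 3, 4, 5, 7} must be used), so v = 4.
The 5 still-open variables draw from only 5 values {1, 2, 3, 5, 7}, so each is used; only x can be 2, hence x = 2.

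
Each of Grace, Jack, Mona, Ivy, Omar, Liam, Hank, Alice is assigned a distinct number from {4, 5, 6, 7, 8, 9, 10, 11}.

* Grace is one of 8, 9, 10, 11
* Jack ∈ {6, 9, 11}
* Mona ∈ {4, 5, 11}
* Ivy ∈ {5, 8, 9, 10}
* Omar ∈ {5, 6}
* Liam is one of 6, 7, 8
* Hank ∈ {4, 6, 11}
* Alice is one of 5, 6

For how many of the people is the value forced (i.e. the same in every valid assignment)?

2

The 8 variables together cover exactly {4, 5, 6, 7, 8, 9, 10, 11} — 8 values for 8 variables — and 7 appears only in Liam's list, so Liam = 7.
Omar and Alice between them cover only {5, 6} — a naked pair. Remove those values from Jack, Mona, Ivy, Hank.
Mona and Hank share exactly the 2 values {4, 11}; by pigeonhole those values go to them, so strike 4, 11 from Grace, Jack.
That leaves Jack = 9. So Grace, Ivy can't be 9.
Determined: Jack=9, Liam=7. The other people each still have more than one consistent value. That makes 2.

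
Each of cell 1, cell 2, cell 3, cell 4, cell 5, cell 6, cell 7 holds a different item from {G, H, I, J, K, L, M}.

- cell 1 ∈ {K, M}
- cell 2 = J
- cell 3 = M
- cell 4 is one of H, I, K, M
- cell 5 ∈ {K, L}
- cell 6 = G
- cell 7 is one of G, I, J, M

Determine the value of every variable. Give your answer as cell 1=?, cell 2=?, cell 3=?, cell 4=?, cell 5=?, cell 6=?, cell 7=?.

cell 2's domain is down to {J}, so cell 2 = J. Strike J from cell 7.
cell 3's domain is down to {M}, so cell 3 = M. Eliminate M elsewhere: cell 1, cell 4, cell 7.
cell 6 must be G (only option left). So cell 7 can't be G.
cell 7 has just one choice, so cell 7 = I. So cell 4 can't be I.
cell 1 must be K (only option left). Strike K from cell 4, cell 5.
cell 4's domain is down to {H}, so cell 4 = H.
cell 5 must be L (only option left).

cell 1=K, cell 2=J, cell 3=M, cell 4=H, cell 5=L, cell 6=G, cell 7=I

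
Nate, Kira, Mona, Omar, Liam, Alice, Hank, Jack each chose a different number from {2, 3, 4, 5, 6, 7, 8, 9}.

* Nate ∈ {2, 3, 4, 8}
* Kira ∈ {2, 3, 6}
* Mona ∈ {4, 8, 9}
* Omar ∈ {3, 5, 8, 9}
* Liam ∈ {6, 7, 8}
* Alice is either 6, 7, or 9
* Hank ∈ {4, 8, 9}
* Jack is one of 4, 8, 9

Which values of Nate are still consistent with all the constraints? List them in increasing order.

The 8 variables draw from only 8 values {2, 3, 4, 5, 6, 7, 8, 9}, so each is used; only Omar can be 5, hence Omar = 5.
Mona, Hank, Jack between them cover only {4, 8, 9} — a naked triple. Remove those values from Nate, Liam, Alice.
Liam and Alice between them cover only {6, 7} — a naked pair. Remove those values from Kira.
No further eliminations apply; Nate can still be any of 2, 3.

2, 3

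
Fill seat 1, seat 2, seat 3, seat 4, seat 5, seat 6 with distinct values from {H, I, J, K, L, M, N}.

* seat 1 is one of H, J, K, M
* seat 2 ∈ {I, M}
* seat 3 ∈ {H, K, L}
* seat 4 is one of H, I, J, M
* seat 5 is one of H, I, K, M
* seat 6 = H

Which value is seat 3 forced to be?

seat 6's domain is down to {H}, so seat 6 = H. Strike H from seat 1, seat 3, seat 4, seat 5.
Among the 5 still-open variables, L fits only seat 3 (and all 5 values in {I, J, K, L, M} must be used), so seat 3 = L.

L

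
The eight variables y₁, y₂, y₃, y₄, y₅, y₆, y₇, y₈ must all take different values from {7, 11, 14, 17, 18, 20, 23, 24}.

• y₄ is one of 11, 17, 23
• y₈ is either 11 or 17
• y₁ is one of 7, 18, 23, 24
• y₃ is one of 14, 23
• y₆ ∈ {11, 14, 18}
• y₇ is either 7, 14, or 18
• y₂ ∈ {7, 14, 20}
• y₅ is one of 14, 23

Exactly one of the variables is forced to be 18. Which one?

y₆

The 8 variables draw from only 8 values {7, 11, 14, 17, 18, 20, 23, 24}, so each is used; only y₂ can be 20, hence y₂ = 20.
The 7 still-open variables together cover exactly {7, 11, 14, 17, 18, 23, 24} — 7 values for 7 variables — and 24 appears only in y₁'s list, so y₁ = 24.
The 6 still-open variables together cover exactly {7, 11, 14, 17, 18, 23} — 6 values for 6 variables — and 7 appears only in y₇'s list, so y₇ = 7.
The 5 still-open variables draw from only 5 values {11, 14, 17, 18, 23}, so each is used; only y₆ can be 18, hence y₆ = 18.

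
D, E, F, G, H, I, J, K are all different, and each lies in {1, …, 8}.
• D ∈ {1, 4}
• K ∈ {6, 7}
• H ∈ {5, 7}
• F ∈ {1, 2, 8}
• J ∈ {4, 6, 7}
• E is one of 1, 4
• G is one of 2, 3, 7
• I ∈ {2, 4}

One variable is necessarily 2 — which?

I

Among the 8 variables, 3 fits only G (and all 8 values in {1, 2, 3, 4, 5, 6, 7, 8} must be used), so G = 3.
The 7 still-open variables draw from only 7 values {1, 2, 4, 5, 6, 7, 8}, so each is used; only H can be 5, hence H = 5.
The 6 still-open variables draw from only 6 values {1, 2, 4, 6, 7, 8}, so each is used; only F can be 8, hence F = 8.
The 5 still-open variables together cover exactly {1, 2, 4, 6, 7} — 5 values for 5 variables — and 2 appears only in I's list, so I = 2.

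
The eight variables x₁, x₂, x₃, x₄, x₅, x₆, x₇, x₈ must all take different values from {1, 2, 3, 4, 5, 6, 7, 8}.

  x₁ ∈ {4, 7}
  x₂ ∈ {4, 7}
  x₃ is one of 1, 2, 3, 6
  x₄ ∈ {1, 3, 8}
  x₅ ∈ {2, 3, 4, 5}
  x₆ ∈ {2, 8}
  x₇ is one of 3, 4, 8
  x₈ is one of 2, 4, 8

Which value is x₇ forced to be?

3

Among the 8 variables, 5 fits only x₅ (and all 8 values in {1, 2, 3, 4, 5, 6, 7, 8} must be used), so x₅ = 5.
Among the 7 still-open variables, 6 fits only x₃ (and all 7 values in {1, 2, 3, 4, 6, 7, 8} must be used), so x₃ = 6.
The 6 still-open variables together cover exactly {1, 2, 3, 4, 7, 8} — 6 values for 6 variables — and 1 appears only in x₄'s list, so x₄ = 1.
The 5 still-open variables together cover exactly {2, 3, 4, 7, 8} — 5 values for 5 variables — and 3 appears only in x₇'s list, so x₇ = 3.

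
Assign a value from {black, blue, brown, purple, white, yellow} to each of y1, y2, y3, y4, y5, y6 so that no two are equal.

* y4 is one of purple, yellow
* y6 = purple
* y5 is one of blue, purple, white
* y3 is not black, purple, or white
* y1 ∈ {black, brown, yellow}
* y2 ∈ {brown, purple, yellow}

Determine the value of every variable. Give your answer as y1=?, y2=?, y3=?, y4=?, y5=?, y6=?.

y1=black, y2=brown, y3=blue, y4=yellow, y5=white, y6=purple

y6's domain is down to {purple}, so y6 = purple. Strike purple from y2, y4, y5.
y4 has just one choice, so y4 = yellow. Eliminate yellow elsewhere: y1, y2, y3.
y2 must be brown (only option left). Remove brown from y1, y3.
That leaves y3 = blue. Strike blue from y5.
y5's domain is down to {white}, so y5 = white.
y1 must be black (only option left).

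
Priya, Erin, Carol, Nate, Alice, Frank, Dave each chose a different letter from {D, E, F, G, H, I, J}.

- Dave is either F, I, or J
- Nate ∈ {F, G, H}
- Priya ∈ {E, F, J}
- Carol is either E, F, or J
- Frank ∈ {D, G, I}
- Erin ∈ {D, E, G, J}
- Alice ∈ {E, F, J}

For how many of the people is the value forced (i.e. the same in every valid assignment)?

The 7 variables together cover exactly {D, E, F, G, H, I, J} — 7 values for 7 variables — and H appears only in Nate's list, so Nate = H.
Priya, Carol, Alice share exactly the 3 values {E, F, J}; by pigeonhole those values go to them, so strike E, F, J from Erin, Dave.
That leaves Dave = I. Remove I from Frank.
Determined: Nate=H, Dave=I. The other people each still have more than one consistent value. That makes 2.

2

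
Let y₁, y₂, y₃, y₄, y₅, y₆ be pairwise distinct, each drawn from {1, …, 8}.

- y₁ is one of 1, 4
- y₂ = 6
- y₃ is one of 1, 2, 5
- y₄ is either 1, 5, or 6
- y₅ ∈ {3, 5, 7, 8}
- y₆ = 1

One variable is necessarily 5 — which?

y₄

y₂ has just one choice, so y₂ = 6. Strike 6 from y₄.
y₆ has just one choice, so y₆ = 1. Strike 1 from y₁, y₃, y₄.
So 5 goes to y₄.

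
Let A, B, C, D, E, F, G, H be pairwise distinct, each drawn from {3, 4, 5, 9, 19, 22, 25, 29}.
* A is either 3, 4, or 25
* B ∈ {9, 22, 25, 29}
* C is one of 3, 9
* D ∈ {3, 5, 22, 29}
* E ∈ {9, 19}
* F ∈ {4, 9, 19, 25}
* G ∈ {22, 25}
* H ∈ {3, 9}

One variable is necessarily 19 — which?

The 8 variables together cover exactly {3, 4, 5, 9, 19, 22, 25, 29} — 8 values for 8 variables — and 5 appears only in D's list, so D = 5.
The 7 still-open variables together cover exactly {3, 4, 9, 19, 22, 25, 29} — 7 values for 7 variables — and 29 appears only in B's list, so B = 29.
Among the 6 still-open variables, 22 fits only G (and all 6 values in {3, 4, 9, 19, 22, 25} must be used), so G = 22.
The 2 variables C and H are confined to {3, 9}, which locks those values in; drop them from A, E, F.
So 19 goes to E.

E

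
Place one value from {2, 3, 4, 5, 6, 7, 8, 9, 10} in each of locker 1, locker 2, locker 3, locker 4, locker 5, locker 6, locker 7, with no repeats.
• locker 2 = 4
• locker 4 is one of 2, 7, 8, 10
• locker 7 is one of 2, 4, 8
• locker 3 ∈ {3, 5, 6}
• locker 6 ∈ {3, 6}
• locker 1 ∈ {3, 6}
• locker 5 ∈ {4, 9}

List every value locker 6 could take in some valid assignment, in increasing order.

3, 6

locker 2 must be 4 (only option left). Remove 4 from locker 5, locker 7.
locker 5 has just one choice, so locker 5 = 9.
The 2 variables locker 1 and locker 6 are confined to {3, 6}, which locks those values in; drop them from locker 3.
That leaves locker 3 = 5.
No further eliminations apply; locker 6 can still be any of 3, 6.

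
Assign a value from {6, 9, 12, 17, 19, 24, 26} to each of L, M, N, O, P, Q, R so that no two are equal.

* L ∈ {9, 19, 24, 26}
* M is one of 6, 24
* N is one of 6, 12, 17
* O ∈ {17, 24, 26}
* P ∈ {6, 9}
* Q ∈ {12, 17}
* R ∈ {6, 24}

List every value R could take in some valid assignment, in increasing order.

The 7 variables together cover exactly {6, 9, 12, 17, 19, 24, 26} — 7 values for 7 variables — and 19 appears only in L's list, so L = 19.
The 6 still-open variables together cover exactly {6, 9, 12, 17, 24, 26} — 6 values for 6 variables — and 9 appears only in P's list, so P = 9.
The 5 still-open variables together cover exactly {6, 12, 17, 24, 26} — 5 values for 5 variables — and 26 appears only in O's list, so O = 26.
The 2 variables M and R are confined to {6, 24}, which locks those values in; drop them from N.
No further eliminations apply; R can still be any of 6, 24.

6, 24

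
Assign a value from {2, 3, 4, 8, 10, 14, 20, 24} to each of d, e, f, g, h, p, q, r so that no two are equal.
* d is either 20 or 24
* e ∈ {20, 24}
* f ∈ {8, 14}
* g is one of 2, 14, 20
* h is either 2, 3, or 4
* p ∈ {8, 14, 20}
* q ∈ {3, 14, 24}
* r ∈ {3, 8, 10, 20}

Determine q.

3

Among the 8 variables, 4 fits only h (and all 8 values in {2, 3, 4, 8, 10, 14, 20, 24} must be used), so h = 4.
The 7 still-open variables draw from only 7 values {2, 3, 8, 10, 14, 20, 24}, so each is used; only g can be 2, hence g = 2.
Among the 6 still-open variables, 10 fits only r (and all 6 values in {3, 8, 10, 14, 20, 24} must be used), so r = 10.
Among the 5 still-open variables, 3 fits only q (and all 5 values in {3, 8, 14, 20, 24} must be used), so q = 3.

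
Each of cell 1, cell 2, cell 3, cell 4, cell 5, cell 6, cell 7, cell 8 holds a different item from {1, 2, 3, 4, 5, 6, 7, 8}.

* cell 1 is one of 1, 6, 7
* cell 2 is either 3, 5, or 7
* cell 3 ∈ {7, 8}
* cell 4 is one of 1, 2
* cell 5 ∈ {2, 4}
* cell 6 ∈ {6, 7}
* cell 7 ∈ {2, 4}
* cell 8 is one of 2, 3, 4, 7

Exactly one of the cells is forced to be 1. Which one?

cell 4

The 8 variables together cover exactly {1, 2, 3, 4, 5, 6, 7, 8} — 8 values for 8 variables — and 5 appears only in cell 2's list, so cell 2 = 5.
Among the 7 still-open variables, 3 fits only cell 8 (and all 7 values in {1, 2, 3, 4, 6, 7, 8} must be used), so cell 8 = 3.
The 6 still-open variables draw from only 6 values {1, 2, 4, 6, 7, 8}, so each is used; only cell 3 can be 8, hence cell 3 = 8.
cell 5 and cell 7 share exactly the 2 values {2, 4}; by pigeonhole those values go to them, so strike 2, 4 from cell 4.
So 1 goes to cell 4.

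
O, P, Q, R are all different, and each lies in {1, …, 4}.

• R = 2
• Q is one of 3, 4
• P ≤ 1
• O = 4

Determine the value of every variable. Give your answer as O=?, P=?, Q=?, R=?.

O must be 4 (only option left). Remove 4 from Q.
P must be 1 (only option left).
Q's domain is down to {3}, so Q = 3.
R has just one choice, so R = 2.

O=4, P=1, Q=3, R=2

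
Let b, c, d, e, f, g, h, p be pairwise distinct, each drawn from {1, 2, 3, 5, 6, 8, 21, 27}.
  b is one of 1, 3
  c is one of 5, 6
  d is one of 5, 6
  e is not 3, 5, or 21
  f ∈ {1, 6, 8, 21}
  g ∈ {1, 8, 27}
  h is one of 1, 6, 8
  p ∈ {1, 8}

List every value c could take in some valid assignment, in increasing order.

The 8 variables together cover exactly {1, 2, 3, 5, 6, 8, 21, 27} — 8 values for 8 variables — and 2 appears only in e's list, so e = 2.
The 7 still-open variables draw from only 7 values {1, 3, 5, 6, 8, 21, 27}, so each is used; only b can be 3, hence b = 3.
The 6 still-open variables together cover exactly {1, 5, 6, 8, 21, 27} — 6 values for 6 variables — and 21 appears only in f's list, so f = 21.
The 5 still-open variables draw from only 5 values {1, 5, 6, 8, 27}, so each is used; only g can be 27, hence g = 27.
c and d between them cover only {5, 6} — a naked pair. Remove those values from h.
No further eliminations apply; c can still be any of 5, 6.

5, 6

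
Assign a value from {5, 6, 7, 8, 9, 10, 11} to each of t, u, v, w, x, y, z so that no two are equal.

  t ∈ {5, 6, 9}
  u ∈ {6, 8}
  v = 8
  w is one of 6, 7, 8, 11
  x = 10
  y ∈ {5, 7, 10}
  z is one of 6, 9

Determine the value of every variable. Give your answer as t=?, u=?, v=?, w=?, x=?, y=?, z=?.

t=5, u=6, v=8, w=11, x=10, y=7, z=9

v must be 8 (only option left). So u, w can't be 8.
x's domain is down to {10}, so x = 10. Remove 10 from y.
u has just one choice, so u = 6. Eliminate 6 elsewhere: t, w, z.
z's domain is down to {9}, so z = 9. Eliminate 9 elsewhere: t.
t must be 5 (only option left). Remove 5 from y.
y must be 7 (only option left). Eliminate 7 elsewhere: w.
w has just one choice, so w = 11.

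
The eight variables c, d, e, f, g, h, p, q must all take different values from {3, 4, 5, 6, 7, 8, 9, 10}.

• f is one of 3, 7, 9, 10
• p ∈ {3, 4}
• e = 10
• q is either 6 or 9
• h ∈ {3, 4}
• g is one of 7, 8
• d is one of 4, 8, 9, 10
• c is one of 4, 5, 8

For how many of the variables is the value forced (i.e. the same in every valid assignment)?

3

e has just one choice, so e = 10. So d, f can't be 10.
The 7 still-open variables draw from only 7 values {3, 4, 5, 6, 7, 8, 9}, so each is used; only c can be 5, hence c = 5.
Among the 6 still-open variables, 6 fits only q (and all 6 values in {3, 4, 6, 7, 8, 9} must be used), so q = 6.
h and p between them cover only {3, 4} — a naked pair. Remove those values from d, f.
Determined: c=5, e=10, q=6. The other variables each still have more than one consistent value. That makes 3.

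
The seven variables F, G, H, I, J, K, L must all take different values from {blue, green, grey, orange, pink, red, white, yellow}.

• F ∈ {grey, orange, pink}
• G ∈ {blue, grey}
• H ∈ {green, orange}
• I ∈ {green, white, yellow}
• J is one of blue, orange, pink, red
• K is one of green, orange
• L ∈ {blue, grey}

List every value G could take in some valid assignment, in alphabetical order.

G and L between them cover only {blue, grey} — a naked pair. Remove those values from F, J.
H and K share exactly the 2 values {green, orange}; by pigeonhole those values go to them, so strike green, orange from F, I, J.
That leaves F = pink. Eliminate pink elsewhere: J.
That leaves J = red.
No further eliminations apply; G can still be any of blue, grey.

blue, grey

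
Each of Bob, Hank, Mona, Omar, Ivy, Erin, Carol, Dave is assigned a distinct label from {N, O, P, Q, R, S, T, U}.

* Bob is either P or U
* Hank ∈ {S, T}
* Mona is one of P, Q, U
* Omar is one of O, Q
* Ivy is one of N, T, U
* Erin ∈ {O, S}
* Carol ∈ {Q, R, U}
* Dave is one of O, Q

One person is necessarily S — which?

Among the 8 variables, N fits only Ivy (and all 8 values in {N, O, P, Q, R, S, T, U} must be used), so Ivy = N.
The 7 still-open variables together cover exactly {O, P, Q, R, S, T, U} — 7 values for 7 variables — and R appears only in Carol's list, so Carol = R.
Among the 6 still-open variables, T fits only Hank (and all 6 values in {O, P, Q, S, T, U} must be used), so Hank = T.
Among the 5 still-open variables, S fits only Erin (and all 5 values in {O, P, Q, S, U} must be used), so Erin = S.

Erin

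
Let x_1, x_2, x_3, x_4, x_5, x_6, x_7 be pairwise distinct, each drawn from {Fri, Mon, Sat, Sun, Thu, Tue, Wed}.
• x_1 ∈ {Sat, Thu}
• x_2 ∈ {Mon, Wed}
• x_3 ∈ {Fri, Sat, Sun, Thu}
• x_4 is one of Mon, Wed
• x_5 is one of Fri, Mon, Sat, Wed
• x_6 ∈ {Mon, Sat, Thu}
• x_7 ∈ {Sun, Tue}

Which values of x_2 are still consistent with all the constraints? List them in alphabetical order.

Mon, Wed

The 7 variables together cover exactly {Fri, Mon, Sat, Sun, Thu, Tue, Wed} — 7 values for 7 variables — and Tue appears only in x_7's list, so x_7 = Tue.
The 6 still-open variables draw from only 6 values {Fri, Mon, Sat, Sun, Thu, Wed}, so each is used; only x_3 can be Sun, hence x_3 = Sun.
The 5 still-open variables draw from only 5 values {Fri, Mon, Sat, Thu, Wed}, so each is used; only x_5 can be Fri, hence x_5 = Fri.
x_2 and x_4 between them cover only {Mon, Wed} — a naked pair. Remove those values from x_6.
No further eliminations apply; x_2 can still be any of Mon, Wed.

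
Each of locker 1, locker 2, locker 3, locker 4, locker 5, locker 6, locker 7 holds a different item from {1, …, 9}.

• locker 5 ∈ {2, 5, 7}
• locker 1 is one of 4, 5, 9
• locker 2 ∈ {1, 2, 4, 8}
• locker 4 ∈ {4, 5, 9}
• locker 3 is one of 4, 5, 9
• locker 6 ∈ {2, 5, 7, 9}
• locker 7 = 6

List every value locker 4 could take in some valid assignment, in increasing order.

4, 5, 9

locker 7's domain is down to {6}, so locker 7 = 6.
The 3 variables locker 1, locker 3, locker 4 are confined to {4, 5, 9}, which locks those values in; drop them from locker 2, locker 5, locker 6.
locker 5 and locker 6 share exactly the 2 values {2, 7}; by pigeonhole those values go to them, so strike 2, 7 from locker 2.
No further eliminations apply; locker 4 can still be any of 4, 5, 9.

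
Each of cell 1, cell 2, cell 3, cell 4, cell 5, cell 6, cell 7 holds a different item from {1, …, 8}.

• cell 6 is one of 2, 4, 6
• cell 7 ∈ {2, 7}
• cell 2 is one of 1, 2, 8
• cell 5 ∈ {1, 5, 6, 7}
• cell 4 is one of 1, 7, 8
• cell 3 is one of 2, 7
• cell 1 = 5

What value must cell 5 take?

cell 1 has just one choice, so cell 1 = 5. Strike 5 from cell 5.
The 6 still-open variables draw from only 6 values {1, 2, 4, 6, 7, 8}, so each is used; only cell 6 can be 4, hence cell 6 = 4.
The 5 still-open variables together cover exactly {1, 2, 6, 7, 8} — 5 values for 5 variables — and 6 appears only in cell 5's list, so cell 5 = 6.

6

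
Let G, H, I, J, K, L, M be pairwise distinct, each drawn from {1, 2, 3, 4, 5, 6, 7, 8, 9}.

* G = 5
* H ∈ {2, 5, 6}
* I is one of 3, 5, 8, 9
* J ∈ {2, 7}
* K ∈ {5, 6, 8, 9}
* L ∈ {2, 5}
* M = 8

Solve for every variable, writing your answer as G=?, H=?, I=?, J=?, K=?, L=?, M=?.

G=5, H=6, I=3, J=7, K=9, L=2, M=8

G has just one choice, so G = 5. Remove 5 from H, I, K, L.
L must be 2 (only option left). Strike 2 from H, J.
M has just one choice, so M = 8. So I, K can't be 8.
That leaves H = 6. Strike 6 from K.
J's domain is down to {7}, so J = 7.
That leaves K = 9. So I can't be 9.
I has just one choice, so I = 3.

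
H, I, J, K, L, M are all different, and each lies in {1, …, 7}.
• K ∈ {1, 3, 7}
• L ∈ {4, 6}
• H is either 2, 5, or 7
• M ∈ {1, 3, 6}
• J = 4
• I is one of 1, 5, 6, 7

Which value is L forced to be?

J's domain is down to {4}, so J = 4. So L can't be 4.
So L = 6.

6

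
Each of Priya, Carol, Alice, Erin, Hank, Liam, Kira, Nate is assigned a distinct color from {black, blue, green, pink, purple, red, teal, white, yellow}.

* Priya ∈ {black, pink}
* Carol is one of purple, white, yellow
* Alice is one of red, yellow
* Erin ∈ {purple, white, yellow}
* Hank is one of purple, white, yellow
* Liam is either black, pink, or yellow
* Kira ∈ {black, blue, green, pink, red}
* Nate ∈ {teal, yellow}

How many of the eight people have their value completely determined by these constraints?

The 3 variables Carol, Erin, Hank are confined to {purple, white, yellow}, which locks those values in; drop them from Alice, Liam, Nate.
Alice must be red (only option left). Strike red from Kira.
Nate must be teal (only option left).
Priya and Liam between them cover only {black, pink} — a naked pair. Remove those values from Kira.
Determined: Alice=red, Nate=teal. The other people each still have more than one consistent value. That makes 2.

2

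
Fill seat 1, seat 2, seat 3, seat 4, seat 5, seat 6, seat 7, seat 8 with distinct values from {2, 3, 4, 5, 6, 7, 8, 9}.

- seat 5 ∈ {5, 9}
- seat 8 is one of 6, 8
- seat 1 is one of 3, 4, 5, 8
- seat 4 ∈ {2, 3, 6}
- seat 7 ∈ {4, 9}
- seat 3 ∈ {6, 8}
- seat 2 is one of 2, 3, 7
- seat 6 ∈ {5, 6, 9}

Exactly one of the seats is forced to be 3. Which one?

seat 1

The 8 variables together cover exactly {2, 3, 4, 5, 6, 7, 8, 9} — 8 values for 8 variables — and 7 appears only in seat 2's list, so seat 2 = 7.
The 7 still-open variables together cover exactly {2, 3, 4, 5, 6, 8, 9} — 7 values for 7 variables — and 2 appears only in seat 4's list, so seat 4 = 2.
Among the 6 still-open variables, 3 fits only seat 1 (and all 6 values in {3, 4, 5, 6, 8, 9} must be used), so seat 1 = 3.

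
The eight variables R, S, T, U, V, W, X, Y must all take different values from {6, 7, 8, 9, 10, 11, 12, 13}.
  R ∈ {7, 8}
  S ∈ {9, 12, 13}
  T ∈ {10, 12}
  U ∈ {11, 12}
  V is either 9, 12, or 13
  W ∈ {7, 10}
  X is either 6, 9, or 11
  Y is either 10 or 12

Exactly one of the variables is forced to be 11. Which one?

U

Among the 8 variables, 6 fits only X (and all 8 values in {6, 7, 8, 9, 10, 11, 12, 13} must be used), so X = 6.
The 7 still-open variables draw from only 7 values {7, 8, 9, 10, 11, 12, 13}, so each is used; only R can be 8, hence R = 8.
Among the 6 still-open variables, 7 fits only W (and all 6 values in {7, 9, 10, 11, 12, 13} must be used), so W = 7.
The 5 still-open variables together cover exactly {9, 10, 11, 12, 13} — 5 values for 5 variables — and 11 appears only in U's list, so U = 11.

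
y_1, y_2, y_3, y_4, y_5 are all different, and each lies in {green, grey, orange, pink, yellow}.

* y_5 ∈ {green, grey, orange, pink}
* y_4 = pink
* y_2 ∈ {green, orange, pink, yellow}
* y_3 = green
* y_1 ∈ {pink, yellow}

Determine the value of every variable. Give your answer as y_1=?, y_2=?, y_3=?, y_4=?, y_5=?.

y_3 has just one choice, so y_3 = green. So y_2, y_5 can't be green.
y_4 has just one choice, so y_4 = pink. So y_1, y_2, y_5 can't be pink.
y_1 must be yellow (only option left). Remove yellow from y_2.
y_2 has just one choice, so y_2 = orange. Strike orange from y_5.
y_5's domain is down to {grey}, so y_5 = grey.

y_1=yellow, y_2=orange, y_3=green, y_4=pink, y_5=grey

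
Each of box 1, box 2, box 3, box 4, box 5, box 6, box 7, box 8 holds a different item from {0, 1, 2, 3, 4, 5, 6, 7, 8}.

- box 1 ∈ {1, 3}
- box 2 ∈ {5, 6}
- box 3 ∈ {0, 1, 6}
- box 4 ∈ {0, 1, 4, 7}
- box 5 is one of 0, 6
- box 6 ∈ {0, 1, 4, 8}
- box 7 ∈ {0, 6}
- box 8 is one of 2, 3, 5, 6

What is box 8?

2

The 2 variables box 5 and box 7 are confined to {0, 6}, which locks those values in; drop them from box 2, box 3, box 4, box 6, box 8.
box 2's domain is down to {5}, so box 2 = 5. Strike 5 from box 8.
That leaves box 3 = 1. Strike 1 from box 1, box 4, box 6.
box 1's domain is down to {3}, so box 1 = 3. Remove 3 from box 8.
So box 8 = 2.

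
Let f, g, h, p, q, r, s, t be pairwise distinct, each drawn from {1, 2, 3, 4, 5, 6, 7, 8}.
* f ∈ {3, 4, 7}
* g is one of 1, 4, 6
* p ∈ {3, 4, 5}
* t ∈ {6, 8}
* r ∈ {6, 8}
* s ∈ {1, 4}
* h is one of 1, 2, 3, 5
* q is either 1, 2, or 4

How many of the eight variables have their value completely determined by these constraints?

2

The 8 variables together cover exactly {1, 2, 3, 4, 5, 6, 7, 8} — 8 values for 8 variables — and 7 appears only in f's list, so f = 7.
The 2 variables r and t are confined to {6, 8}, which locks those values in; drop them from g.
g and s between them cover only {1, 4} — a naked pair. Remove those values from h, p, q.
q's domain is down to {2}, so q = 2. Strike 2 from h.
Determined: f=7, q=2. The other variables each still have more than one consistent value. That makes 2.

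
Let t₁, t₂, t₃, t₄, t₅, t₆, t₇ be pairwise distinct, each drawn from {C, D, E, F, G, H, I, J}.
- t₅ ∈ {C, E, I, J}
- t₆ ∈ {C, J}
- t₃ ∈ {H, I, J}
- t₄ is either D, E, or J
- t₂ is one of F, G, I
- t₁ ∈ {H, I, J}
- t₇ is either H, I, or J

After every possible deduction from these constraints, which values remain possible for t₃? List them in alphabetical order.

H, I, J

t₁, t₃, t₇ between them cover only {H, I, J} — a naked triple. Remove those values from t₂, t₄, t₅, t₆.
t₆ has just one choice, so t₆ = C. Remove C from t₅.
That leaves t₅ = E. Remove E from t₄.
t₄ has just one choice, so t₄ = D.
No further eliminations apply; t₃ can still be any of H, I, J.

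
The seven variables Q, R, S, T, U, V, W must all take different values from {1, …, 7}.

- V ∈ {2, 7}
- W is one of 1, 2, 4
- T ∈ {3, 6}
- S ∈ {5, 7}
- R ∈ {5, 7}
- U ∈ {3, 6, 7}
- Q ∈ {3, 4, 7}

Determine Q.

4

The 7 variables together cover exactly {1, 2, 3, 4, 5, 6, 7} — 7 values for 7 variables — and 1 appears only in W's list, so W = 1.
The 6 still-open variables together cover exactly {2, 3, 4, 5, 6, 7} — 6 values for 6 variables — and 2 appears only in V's list, so V = 2.
The 5 still-open variables together cover exactly {3, 4, 5, 6, 7} — 5 values for 5 variables — and 4 appears only in Q's list, so Q = 4.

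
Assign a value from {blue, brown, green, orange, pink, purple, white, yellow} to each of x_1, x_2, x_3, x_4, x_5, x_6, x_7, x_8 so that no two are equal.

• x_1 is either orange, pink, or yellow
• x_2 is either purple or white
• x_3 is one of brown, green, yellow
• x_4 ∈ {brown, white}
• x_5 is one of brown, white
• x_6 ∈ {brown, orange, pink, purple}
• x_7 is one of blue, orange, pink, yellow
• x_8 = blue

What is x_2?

purple

x_8's domain is down to {blue}, so x_8 = blue. Strike blue from x_7.
Among the 7 still-open variables, green fits only x_3 (and all 7 values in {brown, green, orange, pink, purple, white, yellow} must be used), so x_3 = green.
The 2 variables x_4 and x_5 are confined to {brown, white}, which locks those values in; drop them from x_2, x_6.
So x_2 = purple.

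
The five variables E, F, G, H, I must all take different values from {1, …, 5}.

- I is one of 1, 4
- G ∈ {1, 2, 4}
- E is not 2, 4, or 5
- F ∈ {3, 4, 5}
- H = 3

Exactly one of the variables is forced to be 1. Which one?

H must be 3 (only option left). Eliminate 3 elsewhere: E, F.
So 1 goes to E.

E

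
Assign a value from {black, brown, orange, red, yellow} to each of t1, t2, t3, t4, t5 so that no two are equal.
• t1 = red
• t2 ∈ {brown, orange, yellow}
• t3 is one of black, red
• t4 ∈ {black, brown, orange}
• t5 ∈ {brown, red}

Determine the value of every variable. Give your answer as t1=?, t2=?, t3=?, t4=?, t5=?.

t1's domain is down to {red}, so t1 = red. So t3, t5 can't be red.
t3's domain is down to {black}, so t3 = black. Eliminate black elsewhere: t4.
t5's domain is down to {brown}, so t5 = brown. Eliminate brown elsewhere: t2, t4.
That leaves t4 = orange. Eliminate orange elsewhere: t2.
t2 has just one choice, so t2 = yellow.

t1=red, t2=yellow, t3=black, t4=orange, t5=brown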